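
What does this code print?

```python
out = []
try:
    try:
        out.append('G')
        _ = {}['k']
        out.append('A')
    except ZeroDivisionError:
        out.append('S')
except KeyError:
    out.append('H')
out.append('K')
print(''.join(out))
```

Execution trace: 'G' (try body) → 'H' (outer except KeyError) → 'K' (after the try/except). Output: GHK

Answer: GHK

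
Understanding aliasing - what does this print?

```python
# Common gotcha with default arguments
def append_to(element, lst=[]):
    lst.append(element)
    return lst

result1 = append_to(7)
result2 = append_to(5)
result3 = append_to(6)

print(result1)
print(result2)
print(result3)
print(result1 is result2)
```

Key concept: mutable default argument gotcha.
Step by step:
`result1 = append_to(7)` → result1 = [7]
`result2 = append_to(5)` → result1 = [7, 5] (same object as result2); result2 = [7, 5] (same object as result1)
`result3 = append_to(6)` → result1 = [7, 5, 6] (same object as result2, result3); result2 = [7, 5, 6] (same object as result1, result3); result3 = [7, 5, 6] (same object as result1, result2)
`print(result1)` → prints [7, 5, 6]
`print(result2)` → prints [7, 5, 6]
`print(result3)` → prints [7, 5, 6]
`print(result1 is result2)` → prints True

Answer:
[7, 5, 6]
[7, 5, 6]
[7, 5, 6]
True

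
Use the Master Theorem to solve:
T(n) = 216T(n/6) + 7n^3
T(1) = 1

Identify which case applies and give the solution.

a=216, b=6, f(n)=7n^3. log_6(216) = 3. Since c=3 = 3, Case 2 applies: T(n) = Θ(n^log_b(a) · log n) = O(n^3 log n).

Answer: O(n^3 log n) - Case 2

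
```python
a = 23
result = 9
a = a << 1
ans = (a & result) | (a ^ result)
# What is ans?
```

Trace:
`a = 23` → a = 23
`result = 9` → result = 9
`a = a << 1` → a = 46
`ans = (a & result) | (a ^ result)` → ans = 47
So ans = 47

Answer: 47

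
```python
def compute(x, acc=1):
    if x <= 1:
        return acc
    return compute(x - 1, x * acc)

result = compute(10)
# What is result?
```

Accumulator trace (n, acc): (10, 1) -> (9, 10) -> (8, 90) -> (7, 720) -> (6, 5040) -> (5, 30240) -> (4, 151200) -> (3, 604800) -> (2, 1814400) -> (1, 3628800) -> return 3628800

Answer: 3628800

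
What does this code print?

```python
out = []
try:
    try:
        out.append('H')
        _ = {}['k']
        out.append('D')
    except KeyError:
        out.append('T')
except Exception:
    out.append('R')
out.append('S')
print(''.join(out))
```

Execution trace: 'H' (inner try body) → 'T' (inner except KeyError) → 'S' (after the try/except). Output: HTS

Answer: HTS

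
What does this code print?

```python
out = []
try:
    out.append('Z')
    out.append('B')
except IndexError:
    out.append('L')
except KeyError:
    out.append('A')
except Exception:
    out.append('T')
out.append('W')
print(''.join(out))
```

Execution trace: 'Z' (try body) → 'B' (try body, no exception) → 'W' (after the try/except). Output: ZBW

Answer: ZBW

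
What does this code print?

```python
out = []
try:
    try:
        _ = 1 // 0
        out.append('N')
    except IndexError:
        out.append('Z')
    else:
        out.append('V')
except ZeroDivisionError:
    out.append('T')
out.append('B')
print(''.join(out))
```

Execution trace: 'T' (outer except ZeroDivisionError) → 'B' (after the try/except). Output: TB

Answer: TB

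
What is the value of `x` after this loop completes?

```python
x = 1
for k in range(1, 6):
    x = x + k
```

Start at 1, add 1 through 5
`x` takes the values: 1 → 2 → 4 → 7 → 11 → 16

Answer: 16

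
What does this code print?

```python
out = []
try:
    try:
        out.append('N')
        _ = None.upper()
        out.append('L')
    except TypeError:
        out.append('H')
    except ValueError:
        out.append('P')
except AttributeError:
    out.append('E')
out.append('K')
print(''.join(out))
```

Execution trace: 'N' (try body) → 'E' (outer except AttributeError) → 'K' (after the try/except). Output: NEK

Answer: NEK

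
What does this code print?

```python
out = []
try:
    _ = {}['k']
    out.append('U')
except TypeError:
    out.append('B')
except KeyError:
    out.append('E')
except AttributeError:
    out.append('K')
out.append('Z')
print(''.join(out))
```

Execution trace: 'E' (except KeyError) → 'Z' (after the try/except). Output: EZ

Answer: EZ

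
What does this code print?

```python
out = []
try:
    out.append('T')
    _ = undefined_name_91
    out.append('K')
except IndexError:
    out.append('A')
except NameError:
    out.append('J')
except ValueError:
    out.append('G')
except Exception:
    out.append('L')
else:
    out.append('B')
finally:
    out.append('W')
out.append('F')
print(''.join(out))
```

Execution trace: 'T' (try body) → 'J' (except NameError) → 'W' (finally) → 'F' (after the try/except). Output: TJWF

Answer: TJWF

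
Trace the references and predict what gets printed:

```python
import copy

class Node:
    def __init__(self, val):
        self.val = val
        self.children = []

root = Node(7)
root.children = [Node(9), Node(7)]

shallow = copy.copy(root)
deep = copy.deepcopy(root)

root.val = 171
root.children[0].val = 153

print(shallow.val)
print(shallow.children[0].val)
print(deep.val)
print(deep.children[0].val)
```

Key concept: deep copy with custom objects.
Step by step:
`root = Node(7)` → root = Node(val=7, children=[])
`root.children = [Node(9), Node(7)]` → root = Node(val=7, children=[Node(val=9, children=[]), Node(val=7, children=[])])
`shallow = copy.copy(root)` → shallow = Node(val=7, children=[Node(val=9, children=[]), Node(val=7, children=[])])
`deep = copy.deepcopy(root)` → deep = Node(val=7, children=[Node(val=9, children=[]), Node(val=7, children=[])])
`root.val = 171` → root = Node(val=171, children=[Node(val=9, children=[]), Node(val=7, children=[])])
`root.children[0].val = 153` → root = Node(val=171, children=[Node(val=153, children=[]), Node(val=7, children=[])]); shallow = Node(val=7, children=[Node(val=153, children=[]), Node(val=7, children=[])])
`print(shallow.val)` → prints 7
`print(shallow.children[0].val)` → prints 153
`print(deep.val)` → prints 7
`print(deep.children[0].val)` → prints 9

Answer:
7
153
7
9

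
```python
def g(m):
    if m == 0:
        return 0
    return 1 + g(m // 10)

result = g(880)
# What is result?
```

Count of digits of 880: 3

Answer: 3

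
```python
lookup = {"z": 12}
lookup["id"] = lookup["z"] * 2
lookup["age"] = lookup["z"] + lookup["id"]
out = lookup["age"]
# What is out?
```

Trace:
`lookup = {"z": 12}` → lookup = {'z': 12}
`lookup["id"] = lookup["z"] * 2` → lookup = {'z': 12, 'id': 24}
`lookup["age"] = lookup["z"] + lookup["id"]` → lookup = {'z': 12, 'id': 24, 'age': 36}
`out = lookup["age"]` → out = 36
So out = 36

Answer: 36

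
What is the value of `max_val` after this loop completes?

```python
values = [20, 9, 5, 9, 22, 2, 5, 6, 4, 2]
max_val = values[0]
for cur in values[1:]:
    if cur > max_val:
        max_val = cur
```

Maximum of [20, 9, 5, 9, 22, 2, 5, 6, 4, 2]
`max_val` takes the values: 20 → 22

Answer: 22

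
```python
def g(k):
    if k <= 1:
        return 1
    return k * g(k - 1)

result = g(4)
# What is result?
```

g(4) = 4 * 3 * 2 * 1 = 24

Answer: 24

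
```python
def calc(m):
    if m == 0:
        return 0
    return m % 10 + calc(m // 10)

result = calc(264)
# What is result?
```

Sum of digits of 264: 4 + 6 + 2 = 12

Answer: 12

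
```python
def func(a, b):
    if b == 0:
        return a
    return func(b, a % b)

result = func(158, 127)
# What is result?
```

func(158, 127) -> func(127, 31) -> func(31, 3) -> func(3, 1) -> func(1, 0) -> 1

Answer: 1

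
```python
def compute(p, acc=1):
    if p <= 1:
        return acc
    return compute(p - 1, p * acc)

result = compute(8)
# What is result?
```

Accumulator trace (n, acc): (8, 1) -> (7, 8) -> (6, 56) -> (5, 336) -> (4, 1680) -> (3, 6720) -> (2, 20160) -> (1, 40320) -> return 40320

Answer: 40320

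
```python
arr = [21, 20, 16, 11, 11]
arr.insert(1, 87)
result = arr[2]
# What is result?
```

Trace:
`arr = [21, 20, 16, 11, 11]` → arr = [21, 20, 16, 11, 11]
`arr.insert(1, 87)` → arr = [21, 87, 20, 16, 11, 11]
`result = arr[2]` → result = 20
So result = 20

Answer: 20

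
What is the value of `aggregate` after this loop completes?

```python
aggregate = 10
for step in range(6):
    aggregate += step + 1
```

Start at 10, add 1 to 6 = 31
`aggregate` takes the values: 10 → 11 → 13 → 16 → 20 → 25 → 31

Answer: 31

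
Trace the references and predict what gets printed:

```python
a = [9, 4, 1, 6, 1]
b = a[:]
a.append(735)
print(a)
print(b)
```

Key concept: slice [:] creates copy.
Step by step:
`a = [9, 4, 1, 6, 1]` → a = [9, 4, 1, 6, 1]
`b = a[:]` → b = [9, 4, 1, 6, 1]
`a.append(735)` → a = [9, 4, 1, 6, 1, 735]
`print(a)` → prints [9, 4, 1, 6, 1, 735]
`print(b)` → prints [9, 4, 1, 6, 1]

Answer:
[9, 4, 1, 6, 1, 735]
[9, 4, 1, 6, 1]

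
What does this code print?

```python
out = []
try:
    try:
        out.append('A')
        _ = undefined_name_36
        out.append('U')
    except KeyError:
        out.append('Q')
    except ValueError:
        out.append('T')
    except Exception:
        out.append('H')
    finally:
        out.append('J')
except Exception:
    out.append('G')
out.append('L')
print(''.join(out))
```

Execution trace: 'A' (inner try body) → 'H' (inner except Exception) → 'J' (inner finally) → 'L' (after the try/except). Output: AHJL

Answer: AHJL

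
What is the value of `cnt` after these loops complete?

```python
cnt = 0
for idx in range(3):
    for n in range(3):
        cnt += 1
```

3 * 3 = 9
`cnt` takes the values: 0 → 1 → 2 → 3 → 4 → 5 → 6 → 7 → 8 → 9

Answer: 9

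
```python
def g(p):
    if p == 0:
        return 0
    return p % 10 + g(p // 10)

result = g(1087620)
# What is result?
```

Sum of digits of 1087620: 0 + 2 + 6 + 7 + 8 + 0 + 1 = 24

Answer: 24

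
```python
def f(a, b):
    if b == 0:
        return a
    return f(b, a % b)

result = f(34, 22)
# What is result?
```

f(34, 22) -> f(22, 12) -> f(12, 10) -> f(10, 2) -> f(2, 0) -> 2

Answer: 2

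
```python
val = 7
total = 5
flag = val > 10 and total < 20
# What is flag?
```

Trace:
`val = 7` → val = 7
`total = 5` → total = 5
`flag = val > 10 and total < 20` → flag = False
So flag = False

Answer: False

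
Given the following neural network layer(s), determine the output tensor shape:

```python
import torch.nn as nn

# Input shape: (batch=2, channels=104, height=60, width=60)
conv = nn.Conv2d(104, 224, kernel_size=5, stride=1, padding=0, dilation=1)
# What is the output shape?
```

Input: (2, 104, 60, 60) -> Output: (2, 224, 56, 56)

Answer: (2, 224, 56, 56)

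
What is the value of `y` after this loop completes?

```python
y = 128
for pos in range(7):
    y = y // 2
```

Halve 7 times: 128 // 2^7 = 1
`y` takes the values: 128 → 64 → 32 → 16 → 8 → 4 → 2 → 1

Answer: 1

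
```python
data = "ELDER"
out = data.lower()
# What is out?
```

Trace:
`data = "ELDER"` → data = 'ELDER'
`out = data.lower()` → out = 'elder'
So out = 'elder'

Answer: 'elder'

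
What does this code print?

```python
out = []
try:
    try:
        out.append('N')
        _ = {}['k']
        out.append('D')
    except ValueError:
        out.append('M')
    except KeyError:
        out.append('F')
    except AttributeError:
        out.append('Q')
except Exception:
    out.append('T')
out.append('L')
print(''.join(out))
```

Execution trace: 'N' (inner try body) → 'F' (inner except KeyError) → 'L' (after the try/except). Output: NFL

Answer: NFL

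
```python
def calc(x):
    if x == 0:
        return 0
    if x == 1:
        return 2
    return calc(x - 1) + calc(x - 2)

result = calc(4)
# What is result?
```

Build up from base cases: calc(0)=0, calc(1)=2, calc(2)=2, calc(3)=4, calc(4)=6

Answer: 6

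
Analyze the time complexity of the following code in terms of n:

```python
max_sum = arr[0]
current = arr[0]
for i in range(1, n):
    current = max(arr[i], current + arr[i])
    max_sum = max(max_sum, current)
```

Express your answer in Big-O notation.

This is Kadane's algorithm for maximum subarray. Time complexity: O(n).

Answer: O(n)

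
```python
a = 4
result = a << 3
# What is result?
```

Trace:
`a = 4` → a = 4
`result = a << 3` → result = 32
So result = 32

Answer: 32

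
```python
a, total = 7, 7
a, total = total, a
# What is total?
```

Trace:
`a, total = 7, 7` → a = 7; total = 7
`a, total = total, a` → a = 7; total = 7
So total = 7

Answer: 7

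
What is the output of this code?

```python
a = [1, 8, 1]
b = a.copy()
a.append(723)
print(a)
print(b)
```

Key concept: list.copy() creates independent copy.
Step by step:
`a = [1, 8, 1]` → a = [1, 8, 1]
`b = a.copy()` → b = [1, 8, 1]
`a.append(723)` → a = [1, 8, 1, 723]
`print(a)` → prints [1, 8, 1, 723]
`print(b)` → prints [1, 8, 1]

Answer:
[1, 8, 1, 723]
[1, 8, 1]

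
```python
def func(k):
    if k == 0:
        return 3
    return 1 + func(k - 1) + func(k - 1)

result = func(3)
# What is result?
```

func(k) = 1 + 2·func(k-1), func(0)=3. Closed form: (3+1)·2^3 - 1 = 31.

Answer: 31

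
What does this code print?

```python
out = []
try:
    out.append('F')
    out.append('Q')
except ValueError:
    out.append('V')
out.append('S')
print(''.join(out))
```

Execution trace: 'F' (try body) → 'Q' (try body, no exception) → 'S' (after the try/except). Output: FQS

Answer: FQS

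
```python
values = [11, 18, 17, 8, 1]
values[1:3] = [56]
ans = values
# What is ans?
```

Trace:
`values = [11, 18, 17, 8, 1]` → values = [11, 18, 17, 8, 1]
`values[1:3] = [56]` → values = [11, 56, 8, 1]
`ans = values` → ans = [11, 56, 8, 1]
So ans = [11, 56, 8, 1]

Answer: [11, 56, 8, 1]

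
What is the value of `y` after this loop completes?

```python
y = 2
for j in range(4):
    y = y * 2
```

Multiply by 2, 4 times: 2 * 2^4 = 32
`y` takes the values: 2 → 4 → 8 → 16 → 32

Answer: 32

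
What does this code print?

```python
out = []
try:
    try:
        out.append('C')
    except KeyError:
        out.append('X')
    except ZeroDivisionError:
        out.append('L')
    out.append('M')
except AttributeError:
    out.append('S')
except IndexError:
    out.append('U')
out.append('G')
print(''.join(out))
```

Execution trace: 'C' (inner try body, no exception) → 'M' (try body, no exception) → 'G' (after the try/except). Output: CMG

Answer: CMG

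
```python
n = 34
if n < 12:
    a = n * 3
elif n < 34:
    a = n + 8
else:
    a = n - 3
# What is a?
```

Trace:
`n = 34` → n = 34
`if n < 12: ...` → n < 12 is False, n < 34 is False, take else branch → a = 31
So a = 31

Answer: 31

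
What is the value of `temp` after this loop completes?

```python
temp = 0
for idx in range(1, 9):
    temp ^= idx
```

XOR of 1 to 8
`temp` takes the values: 0 → 1 → 3 → 0 → 4 → 1 → 7 → 0 → 8

Answer: 8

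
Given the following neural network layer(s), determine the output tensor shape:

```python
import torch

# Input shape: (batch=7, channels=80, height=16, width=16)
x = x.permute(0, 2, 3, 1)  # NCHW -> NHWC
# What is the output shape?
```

Input: (7, 80, 16, 16) -> Output: (7, 16, 16, 80)

Answer: (7, 16, 16, 80)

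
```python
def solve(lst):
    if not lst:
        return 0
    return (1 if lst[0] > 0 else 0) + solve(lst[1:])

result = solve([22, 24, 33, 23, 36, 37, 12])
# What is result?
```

Count of positive elements in [22, 24, 33, 23, 36, 37, 12] = 7

Answer: 7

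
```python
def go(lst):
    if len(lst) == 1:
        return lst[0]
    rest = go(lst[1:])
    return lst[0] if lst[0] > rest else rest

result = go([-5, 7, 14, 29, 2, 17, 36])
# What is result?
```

Recursive max over [-5, 7, 14, 29, 2, 17, 36] = 36

Answer: 36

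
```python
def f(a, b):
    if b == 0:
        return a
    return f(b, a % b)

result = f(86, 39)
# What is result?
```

f(86, 39) -> f(39, 8) -> f(8, 7) -> f(7, 1) -> f(1, 0) -> 1

Answer: 1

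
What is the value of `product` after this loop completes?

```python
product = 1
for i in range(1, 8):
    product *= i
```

7! = 5040
`product` takes the values: 1 → 2 → 6 → 24 → 120 → 720 → 5040

Answer: 5040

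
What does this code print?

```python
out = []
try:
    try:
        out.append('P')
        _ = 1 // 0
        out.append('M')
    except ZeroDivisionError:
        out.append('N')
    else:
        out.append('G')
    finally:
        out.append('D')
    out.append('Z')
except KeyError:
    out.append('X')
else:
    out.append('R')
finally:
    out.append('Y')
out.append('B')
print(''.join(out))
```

Execution trace: 'P' (inner try body) → 'N' (inner except ZeroDivisionError) → 'D' (inner finally) → 'Z' (try body, no exception) → 'R' (else) → 'Y' (finally) → 'B' (after the try/except). Output: PNDZRYB

Answer: PNDZRYB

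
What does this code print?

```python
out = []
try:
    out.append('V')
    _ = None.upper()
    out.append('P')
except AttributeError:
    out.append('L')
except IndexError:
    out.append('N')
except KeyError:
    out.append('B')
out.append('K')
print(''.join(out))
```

Execution trace: 'V' (try body) → 'L' (except AttributeError) → 'K' (after the try/except). Output: VLK

Answer: VLK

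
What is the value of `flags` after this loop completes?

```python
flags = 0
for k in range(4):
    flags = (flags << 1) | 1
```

Build 4 consecutive 1-bits: 0b1111
`flags` takes the values: 0 → 1 → 3 → 7 → 15

Answer: 15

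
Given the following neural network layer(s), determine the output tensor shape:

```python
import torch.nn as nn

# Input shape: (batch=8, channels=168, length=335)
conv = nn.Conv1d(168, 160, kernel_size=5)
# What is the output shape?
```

Input: (8, 168, 335) -> Output: (8, 160, 331)

Answer: (8, 160, 331)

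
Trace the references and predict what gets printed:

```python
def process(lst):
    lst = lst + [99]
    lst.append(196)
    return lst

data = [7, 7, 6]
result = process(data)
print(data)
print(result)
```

Key concept: rebinding parameter vs mutation.
Step by step:
`data = [7, 7, 6]` → data = [7, 7, 6]
`result = process(data)` → result = [7, 7, 6, 99, 196]
`print(data)` → prints [7, 7, 6]
`print(result)` → prints [7, 7, 6, 99, 196]

Answer:
[7, 7, 6]
[7, 7, 6, 99, 196]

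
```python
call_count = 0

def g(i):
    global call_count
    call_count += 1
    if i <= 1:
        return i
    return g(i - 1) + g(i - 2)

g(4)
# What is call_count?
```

Calls(i) = 1 + Calls(i-1) + Calls(i-2); Calls(0)=Calls(1)=1. For i=4 this gives 9.

Answer: 9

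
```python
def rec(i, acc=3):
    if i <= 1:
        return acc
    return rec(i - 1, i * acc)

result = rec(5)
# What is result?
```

Accumulator trace (n, acc): (5, 3) -> (4, 15) -> (3, 60) -> (2, 180) -> (1, 360) -> return 360

Answer: 360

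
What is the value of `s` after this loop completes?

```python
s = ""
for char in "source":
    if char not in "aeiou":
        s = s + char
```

Remove vowels from 'source'
`s` takes the values: "" → "s" → "sr" → "src"

Answer: "src"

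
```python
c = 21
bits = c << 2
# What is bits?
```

Trace:
`c = 21` → c = 21
`bits = c << 2` → bits = 84
So bits = 84

Answer: 84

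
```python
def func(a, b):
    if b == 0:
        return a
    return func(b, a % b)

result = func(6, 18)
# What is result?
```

func(6, 18) -> func(18, 6) -> func(6, 0) -> 6

Answer: 6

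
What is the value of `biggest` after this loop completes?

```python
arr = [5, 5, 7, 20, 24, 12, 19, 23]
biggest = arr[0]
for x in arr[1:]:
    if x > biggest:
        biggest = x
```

Maximum of [5, 5, 7, 20, 24, 12, 19, 23]
`biggest` takes the values: 5 → 7 → 20 → 24

Answer: 24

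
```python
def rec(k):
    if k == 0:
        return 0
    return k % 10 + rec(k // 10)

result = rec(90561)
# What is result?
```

Sum of digits of 90561: 1 + 6 + 5 + 0 + 9 = 21

Answer: 21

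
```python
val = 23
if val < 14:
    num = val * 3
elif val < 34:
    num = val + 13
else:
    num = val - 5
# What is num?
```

Trace:
`val = 23` → val = 23
`if val < 14: ...` → val < 14 is False, val < 34 is True → num = 36
So num = 36

Answer: 36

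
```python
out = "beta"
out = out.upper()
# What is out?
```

Trace:
`out = "beta"` → out = 'beta'
`out = out.upper()` → out = 'BETA'
So out = 'BETA'

Answer: 'BETA'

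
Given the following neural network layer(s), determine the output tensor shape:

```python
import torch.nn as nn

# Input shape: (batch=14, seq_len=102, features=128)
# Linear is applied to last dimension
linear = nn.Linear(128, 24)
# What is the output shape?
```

Input: (14, 102, 128) -> Output: (14, 102, 24)

Answer: (14, 102, 24)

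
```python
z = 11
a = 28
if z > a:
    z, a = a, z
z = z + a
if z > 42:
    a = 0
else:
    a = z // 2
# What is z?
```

Trace:
`z = 11` → z = 11
`a = 28` → a = 28
`if z > a: ...` → z > a is False → no variable changes
`z = z + a` → z = 39
`if z > 42: ...` → z > 42 is False, take else branch → a = 19
So z = 39

Answer: 39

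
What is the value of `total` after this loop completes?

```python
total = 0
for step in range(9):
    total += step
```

Sum of 0 to 8 = 36
`total` takes the values: 0 → 1 → 3 → 6 → 10 → 15 → 21 → 28 → 36

Answer: 36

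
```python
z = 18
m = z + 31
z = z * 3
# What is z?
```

Trace:
`z = 18` → z = 18
`m = z + 31` → m = 49
`z = z * 3` → z = 54
So z = 54

Answer: 54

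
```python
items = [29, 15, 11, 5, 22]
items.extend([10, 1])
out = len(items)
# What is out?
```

Trace:
`items = [29, 15, 11, 5, 22]` → items = [29, 15, 11, 5, 22]
`items.extend([10, 1])` → items = [29, 15, 11, 5, 22, 10, 1]
`out = len(items)` → out = 7
So out = 7

Answer: 7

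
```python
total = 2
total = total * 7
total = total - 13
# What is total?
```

Trace:
`total = 2` → total = 2
`total = total * 7` → total = 14
`total = total - 13` → total = 1
So total = 1

Answer: 1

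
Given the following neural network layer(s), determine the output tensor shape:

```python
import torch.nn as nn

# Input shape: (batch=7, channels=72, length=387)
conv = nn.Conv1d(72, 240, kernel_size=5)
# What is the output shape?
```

Input: (7, 72, 387) -> Output: (7, 240, 383)

Answer: (7, 240, 383)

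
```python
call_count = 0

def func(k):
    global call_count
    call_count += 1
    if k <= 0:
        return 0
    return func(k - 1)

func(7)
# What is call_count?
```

Linear recursion stepping by 1: 8 calls from k=7 down to ≤0.

Answer: 8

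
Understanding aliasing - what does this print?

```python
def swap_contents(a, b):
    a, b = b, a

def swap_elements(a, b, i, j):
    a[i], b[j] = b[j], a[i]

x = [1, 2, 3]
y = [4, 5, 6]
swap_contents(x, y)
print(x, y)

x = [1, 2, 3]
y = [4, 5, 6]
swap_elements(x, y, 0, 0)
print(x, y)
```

Key concept: parameter rebinding vs mutation.
Step by step:
`x = [1, 2, 3]` → x = [1, 2, 3]
`y = [4, 5, 6]` → y = [4, 5, 6]
`swap_contents(x, y)` → no visible change to tracked variables
`print(x, y)` → prints [1, 2, 3] [4, 5, 6]
`x = [1, 2, 3]` → x = [1, 2, 3]
`y = [4, 5, 6]` → y = [4, 5, 6]
`swap_elements(x, y, 0, 0)` → x = [4, 2, 3]; y = [1, 5, 6]
`print(x, y)` → prints [4, 2, 3] [1, 5, 6]

Answer:
[1, 2, 3] [4, 5, 6]
[4, 2, 3] [1, 5, 6]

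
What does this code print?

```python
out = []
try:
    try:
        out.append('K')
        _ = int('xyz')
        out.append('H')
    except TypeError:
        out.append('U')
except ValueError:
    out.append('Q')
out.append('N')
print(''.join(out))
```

Execution trace: 'K' (try body) → 'Q' (outer except ValueError) → 'N' (after the try/except). Output: KQN

Answer: KQN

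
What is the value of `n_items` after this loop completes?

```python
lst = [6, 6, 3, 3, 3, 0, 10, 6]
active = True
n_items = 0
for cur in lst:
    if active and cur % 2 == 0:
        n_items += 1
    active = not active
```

Count even values at even positions
`n_items` takes the values: 0 → 1 → 2

Answer: 2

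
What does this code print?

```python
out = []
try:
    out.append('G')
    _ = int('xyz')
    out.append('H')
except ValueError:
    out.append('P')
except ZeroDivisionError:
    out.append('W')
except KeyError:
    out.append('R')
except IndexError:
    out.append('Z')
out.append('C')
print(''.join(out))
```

Execution trace: 'G' (try body) → 'P' (except ValueError) → 'C' (after the try/except). Output: GPC

Answer: GPC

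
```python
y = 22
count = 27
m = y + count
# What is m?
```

Trace:
`y = 22` → y = 22
`count = 27` → count = 27
`m = y + count` → m = 49
So m = 49

Answer: 49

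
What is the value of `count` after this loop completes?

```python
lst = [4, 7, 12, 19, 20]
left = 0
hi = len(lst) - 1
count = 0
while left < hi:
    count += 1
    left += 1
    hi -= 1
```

Iterations until pointers meet (list length 5)
`count` takes the values: 0 → 1 → 2

Answer: 2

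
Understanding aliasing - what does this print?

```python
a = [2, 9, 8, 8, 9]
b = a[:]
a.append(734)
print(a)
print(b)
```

Key concept: slice [:] creates copy.
Step by step:
`a = [2, 9, 8, 8, 9]` → a = [2, 9, 8, 8, 9]
`b = a[:]` → b = [2, 9, 8, 8, 9]
`a.append(734)` → a = [2, 9, 8, 8, 9, 734]
`print(a)` → prints [2, 9, 8, 8, 9, 734]
`print(b)` → prints [2, 9, 8, 8, 9]

Answer:
[2, 9, 8, 8, 9, 734]
[2, 9, 8, 8, 9]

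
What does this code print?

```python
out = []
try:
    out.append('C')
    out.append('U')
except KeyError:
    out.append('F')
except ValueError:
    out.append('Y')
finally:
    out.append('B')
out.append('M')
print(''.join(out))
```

Execution trace: 'C' (try body) → 'U' (try body, no exception) → 'B' (finally) → 'M' (after the try/except). Output: CUBM

Answer: CUBM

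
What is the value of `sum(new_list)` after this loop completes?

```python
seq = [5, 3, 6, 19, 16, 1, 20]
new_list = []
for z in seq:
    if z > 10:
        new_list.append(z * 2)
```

Sum of doubled values > 10
`new_list` takes the values: [] → [38] → [38, 32] → [38, 32, 40]
So `sum(new_list)` = 110

Answer: 110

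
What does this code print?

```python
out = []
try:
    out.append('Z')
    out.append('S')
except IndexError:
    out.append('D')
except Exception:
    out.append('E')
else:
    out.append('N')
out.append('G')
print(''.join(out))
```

Execution trace: 'Z' (try body) → 'S' (try body, no exception) → 'N' (else) → 'G' (after the try/except). Output: ZSNG

Answer: ZSNG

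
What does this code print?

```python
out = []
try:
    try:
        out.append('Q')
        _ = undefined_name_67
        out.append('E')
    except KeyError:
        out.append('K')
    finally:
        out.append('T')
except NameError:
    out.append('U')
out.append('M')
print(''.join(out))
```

Execution trace: 'Q' (inner try body) → 'T' (inner finally) → 'U' (outer except NameError) → 'M' (after the try/except). Output: QTUM

Answer: QTUM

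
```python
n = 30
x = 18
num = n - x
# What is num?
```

Trace:
`n = 30` → n = 30
`x = 18` → x = 18
`num = n - x` → num = 12
So num = 12

Answer: 12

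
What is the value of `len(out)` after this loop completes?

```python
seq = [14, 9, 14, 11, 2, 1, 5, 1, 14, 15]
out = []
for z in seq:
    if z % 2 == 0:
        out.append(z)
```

Count even numbers in [14, 9, 14, 11, 2, 1, 5, 1, 14, 15]
`out` takes the values: [] → [14] → [14, 14] → [14, 14, 2] → [14, 14, 2, 14]
So `len(out)` = 4

Answer: 4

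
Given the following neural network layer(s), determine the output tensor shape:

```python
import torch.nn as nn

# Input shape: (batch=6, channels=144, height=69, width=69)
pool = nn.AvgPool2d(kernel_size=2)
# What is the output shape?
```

Input: (6, 144, 69, 69) -> Output: (6, 144, 34, 34)

Answer: (6, 144, 34, 34)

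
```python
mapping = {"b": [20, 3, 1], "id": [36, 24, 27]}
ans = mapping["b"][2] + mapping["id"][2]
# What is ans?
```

Trace:
`mapping = {"b": [20, 3, 1], "id": [36, 24, 27]}` → mapping = {'b': [20, 3, 1], 'id': [36, 24, 27]}
`ans = mapping["b"][2] + mapping["id"][2]` → ans = 28
So ans = 28

Answer: 28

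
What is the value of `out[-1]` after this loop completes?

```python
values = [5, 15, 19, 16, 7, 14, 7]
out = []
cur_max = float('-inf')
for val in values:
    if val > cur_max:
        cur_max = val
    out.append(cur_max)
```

Running max ends at 19
`out` takes the values: [] → [5] → [5, 15] → [5, 15, 19] → [5, 15, 19, 19] → [5, 15, 19, 19, 19] → [5, 15, 19, 19, 19, 19] → [5, 15, 19, 19, 19, 19, 19]
So `out[-1]` = 19

Answer: 19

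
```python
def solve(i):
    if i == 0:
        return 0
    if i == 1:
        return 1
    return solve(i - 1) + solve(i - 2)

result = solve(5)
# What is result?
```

Build up from base cases: solve(0)=0, solve(1)=1, solve(2)=1, solve(3)=2, solve(4)=3, solve(5)=5

Answer: 5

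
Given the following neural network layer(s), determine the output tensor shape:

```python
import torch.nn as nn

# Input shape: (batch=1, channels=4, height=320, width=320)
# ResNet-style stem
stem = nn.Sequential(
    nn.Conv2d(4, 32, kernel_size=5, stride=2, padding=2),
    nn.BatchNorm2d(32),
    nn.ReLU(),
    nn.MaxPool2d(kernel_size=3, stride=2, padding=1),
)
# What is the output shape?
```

Input: (1, 4, 320, 320) -> after Conv2d 5x5 stride=2: (1, 32, 160, 160) -> Output: (1, 32, 80, 80)

Answer: (1, 32, 80, 80)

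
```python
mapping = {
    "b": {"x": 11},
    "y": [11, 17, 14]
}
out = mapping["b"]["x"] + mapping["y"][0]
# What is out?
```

Trace:
`mapping = { ...` → mapping = {'b': {'x': 11}, 'y': [11, 17, 14]}
`out = mapping["b"]["x"] + mapping["y"][0]` → out = 22
So out = 22

Answer: 22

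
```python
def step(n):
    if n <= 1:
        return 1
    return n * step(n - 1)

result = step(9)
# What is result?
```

step(9) = 9 * 8 * 7 * 6 * 5 * 4 * 3 * 2 * 1 = 362880

Answer: 362880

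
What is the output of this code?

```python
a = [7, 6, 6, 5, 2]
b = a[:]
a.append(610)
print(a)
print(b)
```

Key concept: slice [:] creates copy.
Step by step:
`a = [7, 6, 6, 5, 2]` → a = [7, 6, 6, 5, 2]
`b = a[:]` → b = [7, 6, 6, 5, 2]
`a.append(610)` → a = [7, 6, 6, 5, 2, 610]
`print(a)` → prints [7, 6, 6, 5, 2, 610]
`print(b)` → prints [7, 6, 6, 5, 2]

Answer:
[7, 6, 6, 5, 2, 610]
[7, 6, 6, 5, 2]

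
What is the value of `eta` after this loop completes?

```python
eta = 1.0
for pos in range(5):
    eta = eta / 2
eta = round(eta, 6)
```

Halving LR 5 times: 1 / 2^5
`eta` takes the values: 1.0 → 0.5 → 0.25 → 0.125 → 0.0625 → 0.03125

Answer: 0.03125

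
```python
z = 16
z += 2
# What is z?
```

Trace:
`z = 16` → z = 16
`z += 2` → z = 18
So z = 18

Answer: 18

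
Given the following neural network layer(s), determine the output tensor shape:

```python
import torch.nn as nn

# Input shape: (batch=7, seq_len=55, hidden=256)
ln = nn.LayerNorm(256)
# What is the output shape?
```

Input: (7, 55, 256) -> Output: (7, 55, 256)

Answer: (7, 55, 256)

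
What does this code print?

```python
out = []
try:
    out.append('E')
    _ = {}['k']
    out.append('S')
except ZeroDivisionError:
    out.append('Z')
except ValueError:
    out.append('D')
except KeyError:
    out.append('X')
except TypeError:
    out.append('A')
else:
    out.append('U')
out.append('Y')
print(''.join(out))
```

Execution trace: 'E' (try body) → 'X' (except KeyError) → 'Y' (after the try/except). Output: EXY

Answer: EXY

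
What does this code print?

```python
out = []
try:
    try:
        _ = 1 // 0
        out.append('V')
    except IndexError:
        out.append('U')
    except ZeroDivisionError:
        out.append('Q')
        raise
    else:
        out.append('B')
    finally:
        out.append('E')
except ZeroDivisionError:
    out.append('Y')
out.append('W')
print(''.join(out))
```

Execution trace: 'Q' (inner except ZeroDivisionError) → 'E' (inner finally) → 'Y' (outer except ZeroDivisionError) → 'W' (after the try/except). Output: QEYW

Answer: QEYW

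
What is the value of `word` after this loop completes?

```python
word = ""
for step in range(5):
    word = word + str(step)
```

Concatenate digits 0 to 4
`word` takes the values: "" → "0" → "01" → "012" → "0123" → "01234"

Answer: "01234"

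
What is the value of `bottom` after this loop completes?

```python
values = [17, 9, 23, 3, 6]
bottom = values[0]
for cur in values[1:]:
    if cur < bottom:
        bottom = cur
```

Minimum of [17, 9, 23, 3, 6]
`bottom` takes the values: 17 → 9 → 3

Answer: 3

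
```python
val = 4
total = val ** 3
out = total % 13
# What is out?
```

Trace:
`val = 4` → val = 4
`total = val ** 3` → total = 64
`out = total % 13` → out = 12
So out = 12

Answer: 12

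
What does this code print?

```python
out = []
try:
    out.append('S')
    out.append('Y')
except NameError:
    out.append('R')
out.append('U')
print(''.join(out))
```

Execution trace: 'S' (try body) → 'Y' (try body, no exception) → 'U' (after the try/except). Output: SYU

Answer: SYU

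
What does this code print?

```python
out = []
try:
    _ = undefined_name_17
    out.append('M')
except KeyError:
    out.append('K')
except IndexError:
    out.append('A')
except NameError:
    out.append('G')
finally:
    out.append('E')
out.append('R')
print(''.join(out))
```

Execution trace: 'G' (except NameError) → 'E' (finally) → 'R' (after the try/except). Output: GER

Answer: GER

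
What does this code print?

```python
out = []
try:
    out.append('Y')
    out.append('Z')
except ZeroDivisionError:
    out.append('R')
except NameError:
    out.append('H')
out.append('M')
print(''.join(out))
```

Execution trace: 'Y' (try body) → 'Z' (try body, no exception) → 'M' (after the try/except). Output: YZM

Answer: YZM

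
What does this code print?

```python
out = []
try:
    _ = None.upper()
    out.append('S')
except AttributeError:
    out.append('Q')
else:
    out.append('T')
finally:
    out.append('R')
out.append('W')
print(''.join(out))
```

Execution trace: 'Q' (except AttributeError) → 'R' (finally) → 'W' (after the try/except). Output: QRW

Answer: QRW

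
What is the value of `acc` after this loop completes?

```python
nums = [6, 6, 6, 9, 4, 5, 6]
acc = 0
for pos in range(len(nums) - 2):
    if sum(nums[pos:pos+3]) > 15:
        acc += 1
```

Count windows with sum > 15
`acc` takes the values: 0 → 1 → 2 → 3 → 4

Answer: 4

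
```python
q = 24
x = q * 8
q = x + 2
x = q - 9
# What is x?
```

Trace:
`q = 24` → q = 24
`x = q * 8` → x = 192
`q = x + 2` → q = 194
`x = q - 9` → x = 185
So x = 185

Answer: 185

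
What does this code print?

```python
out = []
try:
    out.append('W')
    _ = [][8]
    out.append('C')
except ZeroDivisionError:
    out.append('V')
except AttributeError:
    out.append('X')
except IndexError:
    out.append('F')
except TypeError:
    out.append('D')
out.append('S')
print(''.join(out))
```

Execution trace: 'W' (try body) → 'F' (except IndexError) → 'S' (after the try/except). Output: WFS

Answer: WFS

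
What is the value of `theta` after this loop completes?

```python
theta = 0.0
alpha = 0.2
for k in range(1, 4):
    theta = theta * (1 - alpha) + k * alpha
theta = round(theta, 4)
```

Moving average with lr=0.2
`theta` takes the values: 0.0 → 0.2 → 0.56 → 1.048

Answer: 1.048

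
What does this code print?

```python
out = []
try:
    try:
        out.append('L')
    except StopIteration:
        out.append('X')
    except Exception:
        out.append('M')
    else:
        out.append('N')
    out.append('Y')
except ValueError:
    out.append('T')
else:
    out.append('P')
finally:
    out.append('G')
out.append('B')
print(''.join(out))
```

Execution trace: 'L' (inner try body, no exception) → 'N' (inner else) → 'Y' (try body, no exception) → 'P' (else) → 'G' (finally) → 'B' (after the try/except). Output: LNYPGB

Answer: LNYPGB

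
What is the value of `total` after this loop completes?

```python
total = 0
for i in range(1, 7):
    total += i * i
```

Sum of squares 1² to 6² = 91
`total` takes the values: 0 → 1 → 5 → 14 → 30 → 55 → 91

Answer: 91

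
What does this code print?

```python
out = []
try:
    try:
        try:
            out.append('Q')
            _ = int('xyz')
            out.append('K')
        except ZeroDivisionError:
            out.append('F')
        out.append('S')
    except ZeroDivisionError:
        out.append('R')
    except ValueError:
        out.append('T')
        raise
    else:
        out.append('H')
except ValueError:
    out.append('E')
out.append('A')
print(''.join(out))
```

Execution trace: 'Q' (inner try body) → 'T' (except ValueError) → 'E' (outer except ValueError) → 'A' (after the try/except). Output: QTEA

Answer: QTEA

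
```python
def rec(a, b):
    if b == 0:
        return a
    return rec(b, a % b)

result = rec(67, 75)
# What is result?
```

rec(67, 75) -> rec(75, 67) -> rec(67, 8) -> rec(8, 3) -> rec(3, 2) -> rec(2, 1) -> rec(1, 0) -> 1

Answer: 1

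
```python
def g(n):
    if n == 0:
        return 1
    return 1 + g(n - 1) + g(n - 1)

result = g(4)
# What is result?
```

g(n) = 1 + 2·g(n-1), g(0)=1. Closed form: (1+1)·2^4 - 1 = 31.

Answer: 31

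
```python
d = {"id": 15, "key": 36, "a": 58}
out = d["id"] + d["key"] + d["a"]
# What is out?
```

Trace:
`d = {"id": 15, "key": 36, "a": 58}` → d = {'id': 15, 'key': 36, 'a': 58}
`out = d["id"] + d["key"] + d["a"]` → out = 109
So out = 109

Answer: 109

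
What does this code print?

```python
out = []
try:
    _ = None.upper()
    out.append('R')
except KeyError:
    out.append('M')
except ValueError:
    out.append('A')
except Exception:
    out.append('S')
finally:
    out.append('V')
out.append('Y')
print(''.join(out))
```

Execution trace: 'S' (except Exception) → 'V' (finally) → 'Y' (after the try/except). Output: SVY

Answer: SVY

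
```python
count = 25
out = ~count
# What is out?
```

Trace:
`count = 25` → count = 25
`out = ~count` → out = -26
So out = -26

Answer: -26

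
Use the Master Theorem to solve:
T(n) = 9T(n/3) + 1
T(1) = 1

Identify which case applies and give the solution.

a=9, b=3, f(n)=1. log_3(9) = 2. Since c=0 < 2, Case 1 applies: T(n) = Θ(n^log_b(a)) = O(n^2).

Answer: O(n^2) - Case 1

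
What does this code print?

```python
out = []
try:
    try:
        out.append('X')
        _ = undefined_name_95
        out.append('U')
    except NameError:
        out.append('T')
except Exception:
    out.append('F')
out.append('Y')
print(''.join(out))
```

Execution trace: 'X' (inner try body) → 'T' (inner except NameError) → 'Y' (after the try/except). Output: XTY

Answer: XTY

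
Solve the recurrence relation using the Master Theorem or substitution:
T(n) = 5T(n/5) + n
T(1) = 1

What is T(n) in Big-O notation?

By Master Theorem: a=5, b=5, f(n)=n. Since log_5(5) = 1 and f(n) = Θ(n^1), Case 2 applies. T(n) = O(n log n).

Answer: O(n log n)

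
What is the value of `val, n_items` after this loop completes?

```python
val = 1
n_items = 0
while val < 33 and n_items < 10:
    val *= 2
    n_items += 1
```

Double until >= 33 or 10 iterations
`val, n_items` takes the values: (1, 0) → (2, 0) → (2, 1) → (4, 1) → (4, 2) → (8, 2) → (8, 3) → (16, 3) → (16, 4) → (32, 4) → (32, 5) → (64, 5) → (64, 6)

Answer: 64, 6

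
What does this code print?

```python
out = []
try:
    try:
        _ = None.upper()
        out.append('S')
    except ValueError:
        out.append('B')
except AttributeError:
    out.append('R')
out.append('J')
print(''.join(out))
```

Execution trace: 'R' (outer except AttributeError) → 'J' (after the try/except). Output: RJ

Answer: RJ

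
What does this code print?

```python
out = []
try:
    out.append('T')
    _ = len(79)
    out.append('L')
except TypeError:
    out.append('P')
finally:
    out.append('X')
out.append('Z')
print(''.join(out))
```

Execution trace: 'T' (try body) → 'P' (except TypeError) → 'X' (finally) → 'Z' (after the try/except). Output: TPXZ

Answer: TPXZ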